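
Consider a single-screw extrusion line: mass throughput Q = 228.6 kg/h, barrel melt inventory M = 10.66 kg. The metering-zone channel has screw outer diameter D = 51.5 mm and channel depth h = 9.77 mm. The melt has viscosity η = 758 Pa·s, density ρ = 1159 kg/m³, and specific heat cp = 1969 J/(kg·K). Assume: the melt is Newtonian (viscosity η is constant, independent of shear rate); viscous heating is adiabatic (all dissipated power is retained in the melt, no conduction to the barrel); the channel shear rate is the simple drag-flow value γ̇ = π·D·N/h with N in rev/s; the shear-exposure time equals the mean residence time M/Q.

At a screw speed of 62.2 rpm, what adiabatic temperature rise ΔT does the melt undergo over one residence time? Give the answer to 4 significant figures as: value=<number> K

Convert throughput: Q = 228.6 kg/h = 228.6/3600 = 0.0635 kg/s
Mean residence time: t_res = M/Q_s = 10.66 kg / 0.0635 kg/s = 167.874 s
Convert to SI: D = 0.0515 m, h = 0.00977 m, N = 62.2/60 = 1.03667 rev/s
γ̇ = π D N / h = (π)(0.0515)(1.03667) / 0.00977 = 17.1673 s⁻¹
ΔT = η·γ̇²·t_res / (ρ·cp) = 758 · (17.1673)² · 167.874 / (1159 · 1969) = 16.4334 K

value=16.43 K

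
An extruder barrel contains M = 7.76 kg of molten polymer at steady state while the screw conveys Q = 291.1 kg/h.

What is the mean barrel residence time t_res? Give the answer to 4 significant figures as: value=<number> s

value=95.97 s

Q_s = Q / 3600 = 291.1 / 3600 = 0.0808611 kg/s
t_res = M / Q_s = 7.76 / 0.0808611 = 95.967 s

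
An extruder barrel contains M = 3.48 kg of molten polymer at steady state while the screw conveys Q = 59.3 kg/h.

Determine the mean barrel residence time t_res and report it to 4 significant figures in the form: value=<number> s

value=211.3 s

Q_s = Q / 3600 = 59.3 / 3600 = 0.0164722 kg/s
t_res = M / Q_s = 3.48 ÷ 0.0164722 = 211.265 s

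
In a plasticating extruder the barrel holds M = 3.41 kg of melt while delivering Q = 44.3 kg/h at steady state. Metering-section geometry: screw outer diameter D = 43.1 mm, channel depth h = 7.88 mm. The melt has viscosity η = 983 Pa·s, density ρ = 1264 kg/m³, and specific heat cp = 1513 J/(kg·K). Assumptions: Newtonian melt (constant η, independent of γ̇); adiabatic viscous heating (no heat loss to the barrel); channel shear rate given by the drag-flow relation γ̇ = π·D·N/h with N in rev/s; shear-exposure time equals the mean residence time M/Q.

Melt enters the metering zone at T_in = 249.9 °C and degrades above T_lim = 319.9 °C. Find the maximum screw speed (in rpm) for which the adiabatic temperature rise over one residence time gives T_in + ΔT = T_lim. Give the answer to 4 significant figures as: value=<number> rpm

value=77.41 rpm

Convert throughput: Q = 44.3 kg/h = 44.3/3600 = 0.0123056 kg/s
t_res = M / Q_s = 3.41 ÷ 0.0123056 = 277.111 s
D = 43.1 mm = 0.0431 m;  h = 7.88 mm = 0.00788 m
Allowable rise: ΔT_a = T_lim − T_in = 319.9 − 249.9 = 70 K
γ̇_max² = ΔT_a·ρ·cp/(η·t_res) = 70·1264·1513/(983·277.111) = 491.448 s⁻²
Take the square root: γ̇_max = √(491.448) = 22.1686 s⁻¹
N_max = γ̇_max h / (πD) = 22.1686·0.00788/(π·0.0431) = 1.29014 rev/s → ×60 = 77.4086 rpm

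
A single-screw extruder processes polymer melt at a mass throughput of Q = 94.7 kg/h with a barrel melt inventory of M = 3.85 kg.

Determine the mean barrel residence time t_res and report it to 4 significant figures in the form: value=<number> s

value=146.4 s

Throughput in SI: Q_s = 94.7 kg/h ÷ 3600 s/h = 0.0263056 kg/s
Mean residence time: t_res = M/Q_s = 3.85 kg / 0.0263056 kg/s = 146.357 s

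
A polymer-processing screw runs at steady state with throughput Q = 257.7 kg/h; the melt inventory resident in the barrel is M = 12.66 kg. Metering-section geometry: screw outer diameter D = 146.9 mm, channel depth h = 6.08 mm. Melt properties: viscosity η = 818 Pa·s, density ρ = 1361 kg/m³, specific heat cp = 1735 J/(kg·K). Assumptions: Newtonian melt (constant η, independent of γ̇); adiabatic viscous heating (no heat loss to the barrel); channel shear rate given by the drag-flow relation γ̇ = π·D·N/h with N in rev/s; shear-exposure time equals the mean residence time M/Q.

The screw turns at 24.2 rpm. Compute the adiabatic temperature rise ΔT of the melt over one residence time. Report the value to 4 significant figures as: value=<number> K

value=57.42 K

Q_s = Q / 3600 = 257.7 / 3600 = 0.0715833 kg/s
t_res = M / Q_s = 12.66 ÷ 0.0715833 = 176.857 s
D = 146.9 mm = 0.1469 m;  h = 6.08 mm = 0.00608 m;  N = 24.2 rpm / 60 = 0.403333 rev/s
Shear rate: γ̇ = πDN/h = π·0.1469·0.403333/0.00608 = 30.6149 s⁻¹
ΔT = η·γ̇²·t_res/(ρ·cp) = [818 × 30.6149² × 176.857] / [1361 × 1735] = 57.4225 K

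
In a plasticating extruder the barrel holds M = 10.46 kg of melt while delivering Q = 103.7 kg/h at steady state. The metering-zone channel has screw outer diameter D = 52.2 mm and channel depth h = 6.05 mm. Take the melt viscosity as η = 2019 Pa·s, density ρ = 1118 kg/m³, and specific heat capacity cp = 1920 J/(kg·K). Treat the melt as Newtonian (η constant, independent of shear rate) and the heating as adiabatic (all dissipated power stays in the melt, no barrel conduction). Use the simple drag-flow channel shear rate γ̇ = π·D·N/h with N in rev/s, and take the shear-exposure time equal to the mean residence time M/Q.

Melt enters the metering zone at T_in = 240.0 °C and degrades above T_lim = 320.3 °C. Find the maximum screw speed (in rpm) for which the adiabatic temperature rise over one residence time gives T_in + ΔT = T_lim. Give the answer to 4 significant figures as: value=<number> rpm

value=33.94 rpm

Q_s = Q / 3600 = 103.7 / 3600 = 0.0288056 kg/s
t_res = M / Q_s = 10.46 / 0.0288056 = 363.124 s
Convert to metres: D = 0.0522 m, h = 0.00605 m
ΔT_a = T_lim − T_in = 320.3 − 240.0 = 80.3 K
Invert ΔT = ηγ̇²t_res/(ρcp) for γ̇: γ̇_max² = ΔT_a ρ cp / (η t_res) = 80.3·1118·1920 / (2019·363.124) = 235.108 s⁻²
γ̇_max = sqrt(235.108) = 15.3332 s⁻¹
N_max = γ̇_max h / (πD) = 15.3332·0.00605/(π·0.0522) = 0.565677 rev/s → ×60 = 33.9406 rpm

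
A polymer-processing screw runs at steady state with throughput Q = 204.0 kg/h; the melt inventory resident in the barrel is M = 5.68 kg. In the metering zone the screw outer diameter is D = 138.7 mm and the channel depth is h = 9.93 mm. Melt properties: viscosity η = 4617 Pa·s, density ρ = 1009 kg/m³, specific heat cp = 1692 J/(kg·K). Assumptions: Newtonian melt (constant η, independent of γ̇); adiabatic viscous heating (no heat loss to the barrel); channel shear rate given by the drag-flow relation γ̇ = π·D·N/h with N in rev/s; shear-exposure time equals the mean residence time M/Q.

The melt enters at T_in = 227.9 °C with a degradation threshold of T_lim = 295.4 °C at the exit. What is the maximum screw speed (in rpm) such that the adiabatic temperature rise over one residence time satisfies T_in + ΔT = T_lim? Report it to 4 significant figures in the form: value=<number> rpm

value=21.58 rpm

Convert throughput: Q = 204.0 kg/h = 204.0/3600 = 0.0566667 kg/s
Mean residence time: t_res = M/Q_s = 5.68 kg / 0.0566667 kg/s = 100.235 s
Geometry in SI: D = 138.7 mm → 0.1387 m, h = 9.93 mm → 0.00993 m
Allowable rise: ΔT_a = T_lim − T_in = 295.4 − 227.9 = 67.5 K
γ̇_max² = ΔT_a·ρ·cp / (η·t_res) = [67.5 × 1009 × 1692] / [4617 × 100.235] = 249.009 s⁻²
γ̇_max = sqrt(249.009) = 15.78 s⁻¹
N_max = γ̇_max·h / (π·D) = 15.78 · 0.00993 / (π · 0.1387) = 0.359609 rev/s = 21.5765 rpm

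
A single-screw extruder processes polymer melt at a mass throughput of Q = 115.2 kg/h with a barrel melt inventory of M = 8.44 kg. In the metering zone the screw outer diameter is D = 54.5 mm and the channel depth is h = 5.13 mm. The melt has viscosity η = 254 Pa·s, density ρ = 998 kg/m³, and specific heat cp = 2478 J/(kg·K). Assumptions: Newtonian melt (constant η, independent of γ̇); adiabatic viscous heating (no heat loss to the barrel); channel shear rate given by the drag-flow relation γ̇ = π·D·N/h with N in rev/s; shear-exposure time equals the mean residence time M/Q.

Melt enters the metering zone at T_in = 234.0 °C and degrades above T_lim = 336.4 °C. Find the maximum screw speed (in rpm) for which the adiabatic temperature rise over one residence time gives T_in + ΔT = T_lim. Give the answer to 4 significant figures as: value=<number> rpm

Throughput in SI: Q_s = 115.2 kg/h ÷ 3600 s/h = 0.032 kg/s
t_res = M / Q_s = 8.44 ÷ 0.032 = 263.75 s
D = 54.5 mm = 0.0545 m;  h = 5.13 mm = 0.00513 m
ΔT_a = T_lim − T_in = 336.4 °C − 234.0 °C = 102.4 K
γ̇_max² = ΔT_a·ρ·cp/(η·t_res) = 102.4·998·2478/(254·263.75) = 3780.12 s⁻²
γ̇_max = √3780.12 = 61.4827 s⁻¹
Solve γ̇ = πDN/h for N: N_max = γ̇_max·h/(π·D) = 61.4827 × 0.00513 / (π × 0.0545) = 1.84214 rev/s = 110.529 rpm

value=110.5 rpm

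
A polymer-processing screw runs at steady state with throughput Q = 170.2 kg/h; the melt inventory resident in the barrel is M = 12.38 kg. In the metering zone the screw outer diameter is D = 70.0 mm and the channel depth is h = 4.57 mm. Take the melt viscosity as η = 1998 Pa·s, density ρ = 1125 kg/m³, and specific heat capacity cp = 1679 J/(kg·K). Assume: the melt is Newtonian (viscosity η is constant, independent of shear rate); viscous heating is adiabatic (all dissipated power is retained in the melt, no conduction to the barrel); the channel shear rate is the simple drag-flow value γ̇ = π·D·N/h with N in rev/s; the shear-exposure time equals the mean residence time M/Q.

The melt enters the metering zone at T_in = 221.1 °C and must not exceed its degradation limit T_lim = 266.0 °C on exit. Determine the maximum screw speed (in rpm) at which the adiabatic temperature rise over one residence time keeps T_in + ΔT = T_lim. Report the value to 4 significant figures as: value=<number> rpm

value=15.88 rpm

Q_s = Q / 3600 = 170.2 / 3600 = 0.0472778 kg/s
t_res = M / Q_s = 12.38 ÷ 0.0472778 = 261.857 s
Convert to metres: D = 0.07 m, h = 0.00457 m
Allowable rise: ΔT_a = T_lim − T_in = 266.0 − 221.1 = 44.9 K
γ̇_max² = ΔT_a·ρ·cp/(η·t_res) = 44.9·1125·1679/(1998·261.857) = 162.103 s⁻²
γ̇_max = √162.103 = 12.732 s⁻¹
Solve γ̇ = πDN/h for N: N_max = γ̇_max·h/(π·D) = 12.732 × 0.00457 / (π × 0.07) = 0.264584 rev/s = 15.875 rpm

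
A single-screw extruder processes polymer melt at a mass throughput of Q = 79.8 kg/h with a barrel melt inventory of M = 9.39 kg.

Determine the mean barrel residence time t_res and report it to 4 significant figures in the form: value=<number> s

Q_s = Q / 3600 = 79.8 / 3600 = 0.0221667 kg/s
Mean residence time: t_res = M/Q_s = 9.39 kg / 0.0221667 kg/s = 423.609 s

value=423.6 s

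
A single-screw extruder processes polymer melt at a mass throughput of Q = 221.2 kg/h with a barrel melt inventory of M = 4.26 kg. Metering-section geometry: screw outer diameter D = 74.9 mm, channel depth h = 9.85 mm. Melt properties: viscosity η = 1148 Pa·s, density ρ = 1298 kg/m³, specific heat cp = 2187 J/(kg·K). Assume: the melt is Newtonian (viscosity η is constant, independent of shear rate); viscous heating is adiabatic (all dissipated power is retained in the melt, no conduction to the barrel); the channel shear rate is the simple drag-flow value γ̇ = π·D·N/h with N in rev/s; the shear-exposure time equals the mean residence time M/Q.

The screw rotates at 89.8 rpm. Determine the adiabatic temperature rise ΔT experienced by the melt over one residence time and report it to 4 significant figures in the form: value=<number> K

Convert throughput: Q = 221.2 kg/h = 221.2/3600 = 0.0614444 kg/s
t_res = M / Q_s = 4.26 ÷ 0.0614444 = 69.3309 s
Geometry in metres: D = 74.9 mm → 0.0749 m, h = 9.85 mm → 0.00985 m; screw speed N = 89.8 rpm = 1.49667 rev/s
Shear rate: γ̇ = πDN/h = π·0.0749·1.49667/0.00985 = 35.7537 s⁻¹
Adiabatic rise: ΔT = η γ̇² t_res / (ρ cp) = 1148·(35.7537)²·69.3309 / (1298·2187) = 35.8415 K

value=35.84 K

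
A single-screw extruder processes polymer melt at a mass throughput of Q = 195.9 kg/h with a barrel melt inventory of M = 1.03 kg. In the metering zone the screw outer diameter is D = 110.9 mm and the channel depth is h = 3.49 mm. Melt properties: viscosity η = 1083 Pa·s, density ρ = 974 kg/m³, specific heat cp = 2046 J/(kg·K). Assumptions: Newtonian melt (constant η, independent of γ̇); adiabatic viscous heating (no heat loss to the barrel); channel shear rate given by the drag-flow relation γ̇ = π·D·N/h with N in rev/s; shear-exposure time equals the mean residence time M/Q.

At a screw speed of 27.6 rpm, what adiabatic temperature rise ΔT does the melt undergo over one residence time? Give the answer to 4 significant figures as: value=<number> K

value=21.69 K

Q_s = Q / 3600 = 195.9 / 3600 = 0.0544167 kg/s
t_res = M / Q_s = 1.03 ÷ 0.0544167 = 18.928 s
Convert to SI: D = 0.1109 m, h = 0.00349 m, N = 27.6/60 = 0.46 rev/s
Shear rate: γ̇ = πDN/h = π·0.1109·0.46/0.00349 = 45.9213 s⁻¹
ΔT = η·γ̇²·t_res / (ρ·cp) = 1083 · (45.9213)² · 18.928 / (974 · 2046) = 21.6919 K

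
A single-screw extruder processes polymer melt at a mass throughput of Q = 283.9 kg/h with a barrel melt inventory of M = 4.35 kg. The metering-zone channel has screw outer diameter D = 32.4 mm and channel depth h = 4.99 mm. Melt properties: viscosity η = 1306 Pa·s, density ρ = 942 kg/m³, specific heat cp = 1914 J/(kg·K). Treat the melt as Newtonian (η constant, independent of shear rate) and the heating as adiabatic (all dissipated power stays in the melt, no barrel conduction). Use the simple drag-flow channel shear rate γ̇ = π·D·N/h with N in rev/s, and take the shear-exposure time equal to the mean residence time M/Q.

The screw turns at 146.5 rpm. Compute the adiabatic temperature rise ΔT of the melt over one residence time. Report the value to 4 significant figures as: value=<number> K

value=99.11 K

Throughput in SI: Q_s = 283.9 kg/h ÷ 3600 s/h = 0.0788611 kg/s
Mean residence time: t_res = M/Q_s = 4.35 kg / 0.0788611 kg/s = 55.1603 s
Convert to SI: D = 0.0324 m, h = 0.00499 m, N = 146.5/60 = 2.44167 rev/s
Shear rate: γ̇ = πDN/h = π·0.0324·2.44167/0.00499 = 49.8059 s⁻¹
ΔT = η·γ̇²·t_res / (ρ·cp) = 1306 · (49.8059)² · 55.1603 / (942 · 1914) = 99.1147 K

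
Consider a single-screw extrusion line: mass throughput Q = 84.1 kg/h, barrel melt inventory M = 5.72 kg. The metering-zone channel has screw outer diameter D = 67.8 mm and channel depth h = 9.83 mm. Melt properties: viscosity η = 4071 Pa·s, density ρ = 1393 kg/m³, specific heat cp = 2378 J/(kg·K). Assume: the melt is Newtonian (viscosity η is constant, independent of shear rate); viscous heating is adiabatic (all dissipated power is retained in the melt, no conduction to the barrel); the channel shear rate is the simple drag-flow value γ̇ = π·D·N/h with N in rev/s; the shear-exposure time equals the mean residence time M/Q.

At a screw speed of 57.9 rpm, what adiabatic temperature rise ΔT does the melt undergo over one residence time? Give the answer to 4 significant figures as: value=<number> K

Q_s = Q / 3600 = 84.1 / 3600 = 0.0233611 kg/s
t_res = M / Q_s = 5.72 ÷ 0.0233611 = 244.851 s
Geometry in metres: D = 67.8 mm → 0.0678 m, h = 9.83 mm → 0.00983 m; screw speed N = 57.9 rpm = 0.965 rev/s
γ̇ = π·D·N / h = π · 0.0678 · 0.965 / 0.00983 = 20.91 s⁻¹
ΔT = η·γ̇²·t_res / (ρ·cp) = 4071 · (20.91)² · 244.851 / (1393 · 2378) = 131.567 K

value=131.6 K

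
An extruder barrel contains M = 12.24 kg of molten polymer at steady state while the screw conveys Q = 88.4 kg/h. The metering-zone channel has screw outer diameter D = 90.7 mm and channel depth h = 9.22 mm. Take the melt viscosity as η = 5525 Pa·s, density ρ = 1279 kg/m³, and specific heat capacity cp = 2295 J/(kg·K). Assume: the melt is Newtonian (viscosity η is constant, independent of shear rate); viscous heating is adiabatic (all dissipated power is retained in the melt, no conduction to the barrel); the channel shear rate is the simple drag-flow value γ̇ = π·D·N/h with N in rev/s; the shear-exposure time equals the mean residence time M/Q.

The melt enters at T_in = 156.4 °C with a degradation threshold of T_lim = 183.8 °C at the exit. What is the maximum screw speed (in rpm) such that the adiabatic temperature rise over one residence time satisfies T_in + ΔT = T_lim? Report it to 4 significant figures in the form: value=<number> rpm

Throughput in SI: Q_s = 88.4 kg/h ÷ 3600 s/h = 0.0245556 kg/s
t_res = M / Q_s = 12.24 ÷ 0.0245556 = 498.462 s
Geometry in SI: D = 90.7 mm → 0.0907 m, h = 9.22 mm → 0.00922 m
ΔT_a = T_lim − T_in = 183.8 °C − 156.4 °C = 27.4 K
γ̇_max² = ΔT_a·ρ·cp/(η·t_res) = 27.4·1279·2295/(5525·498.462) = 29.2038 s⁻²
γ̇_max = sqrt(29.2038) = 5.40406 s⁻¹
Solve γ̇ = πDN/h for N: N_max = γ̇_max·h/(π·D) = 5.40406 × 0.00922 / (π × 0.0907) = 0.174861 rev/s = 10.4917 rpm

value=10.49 rpm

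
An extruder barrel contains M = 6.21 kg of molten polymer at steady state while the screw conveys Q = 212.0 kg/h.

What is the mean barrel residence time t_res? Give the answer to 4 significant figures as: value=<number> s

value=105.5 s

Q_s = Q / 3600 = 212.0 / 3600 = 0.0588889 kg/s
Mean residence time: t_res = M/Q_s = 6.21 kg / 0.0588889 kg/s = 105.453 s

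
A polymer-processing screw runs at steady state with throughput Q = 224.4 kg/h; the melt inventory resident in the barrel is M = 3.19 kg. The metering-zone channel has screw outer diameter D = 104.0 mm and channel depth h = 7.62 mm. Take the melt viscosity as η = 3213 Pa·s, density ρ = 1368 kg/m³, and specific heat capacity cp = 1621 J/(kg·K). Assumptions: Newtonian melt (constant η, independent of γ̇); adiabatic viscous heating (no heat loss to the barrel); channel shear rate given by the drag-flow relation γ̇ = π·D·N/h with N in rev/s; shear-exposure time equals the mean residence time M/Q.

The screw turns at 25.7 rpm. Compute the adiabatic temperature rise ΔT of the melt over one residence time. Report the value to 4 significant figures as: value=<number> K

Throughput in SI: Q_s = 224.4 kg/h ÷ 3600 s/h = 0.0623333 kg/s
t_res = M / Q_s = 3.19 ÷ 0.0623333 = 51.1765 s
Convert to SI: D = 0.104 m, h = 0.00762 m, N = 25.7/60 = 0.428333 rev/s
Shear rate: γ̇ = πDN/h = π·0.104·0.428333/0.00762 = 18.3658 s⁻¹
ΔT = η·γ̇²·t_res/(ρ·cp) = [3213 × 18.3658² × 51.1765] / [1368 × 1621] = 25.0111 K

value=25.01 K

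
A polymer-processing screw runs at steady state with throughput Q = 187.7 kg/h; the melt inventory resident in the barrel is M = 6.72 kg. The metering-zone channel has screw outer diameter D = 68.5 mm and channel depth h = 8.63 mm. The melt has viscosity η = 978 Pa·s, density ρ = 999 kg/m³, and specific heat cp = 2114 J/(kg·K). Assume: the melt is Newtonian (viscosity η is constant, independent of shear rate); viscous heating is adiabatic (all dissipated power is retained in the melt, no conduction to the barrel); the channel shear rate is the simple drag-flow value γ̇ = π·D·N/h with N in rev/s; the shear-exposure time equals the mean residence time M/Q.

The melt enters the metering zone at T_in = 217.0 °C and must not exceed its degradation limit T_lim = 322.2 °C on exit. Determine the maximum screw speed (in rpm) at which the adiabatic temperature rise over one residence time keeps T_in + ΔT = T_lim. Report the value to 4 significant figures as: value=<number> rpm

value=101.0 rpm

Q_s = Q / 3600 = 187.7 / 3600 = 0.0521389 kg/s
t_res = M / Q_s = 6.72 ÷ 0.0521389 = 128.887 s
Convert to metres: D = 0.0685 m, h = 0.00863 m
ΔT_a = T_lim − T_in = 322.2 °C − 217.0 °C = 105.2 K
Invert ΔT = ηγ̇²t_res/(ρcp) for γ̇: γ̇_max² = ΔT_a ρ cp / (η t_res) = 105.2·999·2114 / (978·128.887) = 1762.54 s⁻²
γ̇_max = √1762.54 = 41.9827 s⁻¹
N_max = γ̇_max·h / (π·D) = 41.9827 · 0.00863 / (π · 0.0685) = 1.68361 rev/s = 101.016 rpm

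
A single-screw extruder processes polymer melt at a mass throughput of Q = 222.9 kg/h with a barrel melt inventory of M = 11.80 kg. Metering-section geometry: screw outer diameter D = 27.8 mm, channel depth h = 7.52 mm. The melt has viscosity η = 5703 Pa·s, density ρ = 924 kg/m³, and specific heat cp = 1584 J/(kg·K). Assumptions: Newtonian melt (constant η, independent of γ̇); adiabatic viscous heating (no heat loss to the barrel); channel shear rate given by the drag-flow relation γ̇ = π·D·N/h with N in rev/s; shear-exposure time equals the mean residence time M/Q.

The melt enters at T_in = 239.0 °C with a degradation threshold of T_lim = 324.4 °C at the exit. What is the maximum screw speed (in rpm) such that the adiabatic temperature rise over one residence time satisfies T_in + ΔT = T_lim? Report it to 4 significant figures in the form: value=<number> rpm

Q_s = Q / 3600 = 222.9 / 3600 = 0.0619167 kg/s
t_res = M / Q_s = 11.80 / 0.0619167 = 190.579 s
Geometry in SI: D = 27.8 mm → 0.0278 m, h = 7.52 mm → 0.00752 m
ΔT_a = T_lim − T_in = 324.4 °C − 239.0 °C = 85.4 K
γ̇_max² = ΔT_a·ρ·cp/(η·t_res) = 85.4·924·1584/(5703·190.579) = 115.002 s⁻²
Take the square root: γ̇_max = √(115.002) = 10.7239 s⁻¹
N_max = γ̇_max·h / (π·D) = 10.7239 · 0.00752 / (π · 0.0278) = 0.923372 rev/s = 55.4023 rpm

value=55.40 rpm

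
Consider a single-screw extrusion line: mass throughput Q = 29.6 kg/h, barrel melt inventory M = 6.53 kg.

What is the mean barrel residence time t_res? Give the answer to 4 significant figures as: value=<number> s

value=794.2 s

Convert throughput: Q = 29.6 kg/h = 29.6/3600 = 0.00822222 kg/s
Mean residence time: t_res = M/Q_s = 6.53 kg / 0.00822222 kg/s = 794.189 s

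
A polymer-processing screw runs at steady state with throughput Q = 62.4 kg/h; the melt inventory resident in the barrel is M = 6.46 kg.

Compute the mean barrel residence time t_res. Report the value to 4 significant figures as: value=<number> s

Convert throughput: Q = 62.4 kg/h = 62.4/3600 = 0.0173333 kg/s
Mean residence time: t_res = M/Q_s = 6.46 kg / 0.0173333 kg/s = 372.692 s

value=372.7 s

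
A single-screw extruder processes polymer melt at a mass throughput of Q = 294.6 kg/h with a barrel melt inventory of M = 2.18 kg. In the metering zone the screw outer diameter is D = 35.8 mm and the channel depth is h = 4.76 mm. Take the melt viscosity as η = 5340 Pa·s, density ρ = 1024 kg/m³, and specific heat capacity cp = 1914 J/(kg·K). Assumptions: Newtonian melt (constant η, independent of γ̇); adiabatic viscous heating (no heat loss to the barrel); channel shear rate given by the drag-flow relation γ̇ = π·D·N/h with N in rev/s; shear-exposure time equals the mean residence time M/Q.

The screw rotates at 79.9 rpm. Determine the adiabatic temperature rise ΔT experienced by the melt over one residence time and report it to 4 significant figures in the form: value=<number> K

value=71.86 K

Q_s = Q / 3600 = 294.6 / 3600 = 0.0818333 kg/s
t_res = M / Q_s = 2.18 ÷ 0.0818333 = 26.6395 s
Geometry in metres: D = 35.8 mm → 0.0358 m, h = 4.76 mm → 0.00476 m; screw speed N = 79.9 rpm = 1.33167 rev/s
γ̇ = π·D·N / h = π · 0.0358 · 1.33167 / 0.00476 = 31.4645 s⁻¹
ΔT = η·γ̇²·t_res/(ρ·cp) = [5340 × 31.4645² × 26.6395] / [1024 × 1914] = 71.8569 K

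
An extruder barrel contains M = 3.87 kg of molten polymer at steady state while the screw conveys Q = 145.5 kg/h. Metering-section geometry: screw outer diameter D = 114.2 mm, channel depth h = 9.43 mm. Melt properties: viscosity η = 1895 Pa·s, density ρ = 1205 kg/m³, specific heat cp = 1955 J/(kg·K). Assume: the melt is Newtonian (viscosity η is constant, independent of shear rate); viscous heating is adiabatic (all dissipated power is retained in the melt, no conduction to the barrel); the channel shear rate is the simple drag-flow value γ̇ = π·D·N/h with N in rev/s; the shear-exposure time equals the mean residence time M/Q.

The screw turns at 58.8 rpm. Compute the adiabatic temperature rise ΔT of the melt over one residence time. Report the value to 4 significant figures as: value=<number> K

Convert throughput: Q = 145.5 kg/h = 145.5/3600 = 0.0404167 kg/s
Mean residence time: t_res = M/Q_s = 3.87 kg / 0.0404167 kg/s = 95.7526 s
Convert to SI: D = 0.1142 m, h = 0.00943 m, N = 58.8/60 = 0.98 rev/s
γ̇ = π D N / h = (π)(0.1142)(0.98) / 0.00943 = 37.2847 s⁻¹
Adiabatic rise: ΔT = η γ̇² t_res / (ρ cp) = 1895·(37.2847)²·95.7526 / (1205·1955) = 107.075 K

value=107.1 K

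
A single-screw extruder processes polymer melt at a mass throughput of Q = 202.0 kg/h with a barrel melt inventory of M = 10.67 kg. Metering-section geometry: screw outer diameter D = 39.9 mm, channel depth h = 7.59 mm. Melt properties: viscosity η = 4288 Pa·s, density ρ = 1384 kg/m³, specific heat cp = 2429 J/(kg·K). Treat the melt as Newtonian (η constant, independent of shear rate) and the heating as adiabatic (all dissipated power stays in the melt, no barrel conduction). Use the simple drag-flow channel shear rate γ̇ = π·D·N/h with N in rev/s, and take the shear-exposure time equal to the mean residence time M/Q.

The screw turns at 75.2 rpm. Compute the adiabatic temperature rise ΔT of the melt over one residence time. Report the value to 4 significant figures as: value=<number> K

Throughput in SI: Q_s = 202.0 kg/h ÷ 3600 s/h = 0.0561111 kg/s
t_res = M / Q_s = 10.67 / 0.0561111 = 190.158 s
D = 39.9 mm = 0.0399 m;  h = 7.59 mm = 0.00759 m;  N = 75.2 rpm / 60 = 1.25333 rev/s
γ̇ = π D N / h = (π)(0.0399)(1.25333) / 0.00759 = 20.6989 s⁻¹
ΔT = η·γ̇²·t_res / (ρ·cp) = 4288 · (20.6989)² · 190.158 / (1384 · 2429) = 103.921 K

value=103.9 K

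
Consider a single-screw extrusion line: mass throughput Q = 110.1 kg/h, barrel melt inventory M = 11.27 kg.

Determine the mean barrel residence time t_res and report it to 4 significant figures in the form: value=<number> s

value=368.5 s

Convert throughput: Q = 110.1 kg/h = 110.1/3600 = 0.0305833 kg/s
Mean residence time: t_res = M/Q_s = 11.27 kg / 0.0305833 kg/s = 368.501 s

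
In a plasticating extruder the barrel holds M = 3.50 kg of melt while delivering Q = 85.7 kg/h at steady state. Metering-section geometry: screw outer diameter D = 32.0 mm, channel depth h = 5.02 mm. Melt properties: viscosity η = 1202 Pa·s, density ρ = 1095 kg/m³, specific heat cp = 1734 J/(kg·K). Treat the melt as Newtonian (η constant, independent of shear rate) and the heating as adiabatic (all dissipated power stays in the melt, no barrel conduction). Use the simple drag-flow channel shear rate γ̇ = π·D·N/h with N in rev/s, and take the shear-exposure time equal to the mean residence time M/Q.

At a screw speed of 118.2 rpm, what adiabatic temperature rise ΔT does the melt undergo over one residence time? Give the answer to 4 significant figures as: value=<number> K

value=144.9 K

Throughput in SI: Q_s = 85.7 kg/h ÷ 3600 s/h = 0.0238056 kg/s
Mean residence time: t_res = M/Q_s = 3.50 kg / 0.0238056 kg/s = 147.025 s
Convert to SI: D = 0.032 m, h = 0.00502 m, N = 118.2/60 = 1.97 rev/s
Shear rate: γ̇ = πDN/h = π·0.032·1.97/0.00502 = 39.4514 s⁻¹
ΔT = η·γ̇²·t_res / (ρ·cp) = 1202 · (39.4514)² · 147.025 / (1095 · 1734) = 144.862 K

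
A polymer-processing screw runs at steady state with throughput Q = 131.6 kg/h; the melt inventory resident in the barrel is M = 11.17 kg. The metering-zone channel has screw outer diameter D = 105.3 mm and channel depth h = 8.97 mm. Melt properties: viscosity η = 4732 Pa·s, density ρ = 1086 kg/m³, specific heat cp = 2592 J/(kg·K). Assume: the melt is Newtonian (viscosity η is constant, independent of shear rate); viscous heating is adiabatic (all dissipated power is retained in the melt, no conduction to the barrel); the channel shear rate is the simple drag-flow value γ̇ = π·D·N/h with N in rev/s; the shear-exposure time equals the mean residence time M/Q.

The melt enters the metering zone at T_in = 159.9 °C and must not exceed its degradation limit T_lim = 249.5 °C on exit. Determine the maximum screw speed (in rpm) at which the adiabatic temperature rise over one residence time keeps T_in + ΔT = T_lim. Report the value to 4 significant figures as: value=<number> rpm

Convert throughput: Q = 131.6 kg/h = 131.6/3600 = 0.0365556 kg/s
Mean residence time: t_res = M/Q_s = 11.17 kg / 0.0365556 kg/s = 305.562 s
D = 105.3 mm = 0.1053 m;  h = 8.97 mm = 0.00897 m
ΔT_a = T_lim − T_in = 249.5 − 159.9 = 89.6 K
γ̇_max² = ΔT_a·ρ·cp/(η·t_res) = 89.6·1086·2592/(4732·305.562) = 174.433 s⁻²
γ̇_max = sqrt(174.433) = 13.2073 s⁻¹
Solve γ̇ = πDN/h for N: N_max = γ̇_max·h/(π·D) = 13.2073 × 0.00897 / (π × 0.1053) = 0.35812 rev/s = 21.4872 rpm

value=21.49 rpm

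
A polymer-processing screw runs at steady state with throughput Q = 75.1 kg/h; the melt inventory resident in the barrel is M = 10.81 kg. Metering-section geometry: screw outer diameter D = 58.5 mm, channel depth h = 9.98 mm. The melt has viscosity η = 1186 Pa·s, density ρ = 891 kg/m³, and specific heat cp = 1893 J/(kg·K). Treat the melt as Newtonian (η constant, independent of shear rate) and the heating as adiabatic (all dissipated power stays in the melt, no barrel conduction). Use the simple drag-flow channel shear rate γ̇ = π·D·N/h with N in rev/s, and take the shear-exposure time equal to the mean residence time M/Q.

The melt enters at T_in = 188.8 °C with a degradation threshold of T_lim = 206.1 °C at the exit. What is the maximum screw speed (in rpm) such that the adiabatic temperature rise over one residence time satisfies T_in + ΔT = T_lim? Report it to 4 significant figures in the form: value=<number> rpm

value=22.45 rpm

Q_s = Q / 3600 = 75.1 / 3600 = 0.0208611 kg/s
t_res = M / Q_s = 10.81 / 0.0208611 = 518.189 s
D = 58.5 mm = 0.0585 m;  h = 9.98 mm = 0.00998 m
ΔT_a = T_lim − T_in = 206.1 °C − 188.8 °C = 17.3 K
γ̇_max² = ΔT_a·ρ·cp / (η·t_res) = [17.3 × 891 × 1893] / [1186 × 518.189] = 47.479 s⁻²
γ̇_max = √47.479 = 6.8905 s⁻¹
N_max = γ̇_max·h / (π·D) = 6.8905 · 0.00998 / (π · 0.0585) = 0.374176 rev/s = 22.4505 rpm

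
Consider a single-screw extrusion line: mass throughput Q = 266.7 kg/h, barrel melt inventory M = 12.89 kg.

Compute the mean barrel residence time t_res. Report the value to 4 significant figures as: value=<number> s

Q_s = Q / 3600 = 266.7 / 3600 = 0.0740833 kg/s
t_res = M / Q_s = 12.89 ÷ 0.0740833 = 173.993 s

value=174.0 s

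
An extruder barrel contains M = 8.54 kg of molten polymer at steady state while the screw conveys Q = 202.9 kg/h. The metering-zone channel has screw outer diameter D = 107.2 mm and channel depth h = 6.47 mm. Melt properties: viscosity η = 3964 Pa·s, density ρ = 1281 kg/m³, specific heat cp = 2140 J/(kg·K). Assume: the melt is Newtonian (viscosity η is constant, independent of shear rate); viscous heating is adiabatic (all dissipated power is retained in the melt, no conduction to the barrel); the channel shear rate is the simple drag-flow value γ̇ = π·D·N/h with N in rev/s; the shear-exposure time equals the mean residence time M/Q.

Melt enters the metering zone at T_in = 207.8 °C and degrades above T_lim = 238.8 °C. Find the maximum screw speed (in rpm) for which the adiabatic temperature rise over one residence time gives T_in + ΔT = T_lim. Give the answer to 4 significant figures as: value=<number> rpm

value=13.71 rpm

Q_s = Q / 3600 = 202.9 / 3600 = 0.0563611 kg/s
t_res = M / Q_s = 8.54 ÷ 0.0563611 = 151.523 s
Convert to metres: D = 0.1072 m, h = 0.00647 m
ΔT_a = T_lim − T_in = 238.8 °C − 207.8 °C = 31 K
Invert ΔT = ηγ̇²t_res/(ρcp) for γ̇: γ̇_max² = ΔT_a ρ cp / (η t_res) = 31·1281·2140 / (3964·151.523) = 141.486 s⁻²
Take the square root: γ̇_max = √(141.486) = 11.8948 s⁻¹
Solve γ̇ = πDN/h for N: N_max = γ̇_max·h/(π·D) = 11.8948 × 0.00647 / (π × 0.1072) = 0.228516 rev/s = 13.7109 rpm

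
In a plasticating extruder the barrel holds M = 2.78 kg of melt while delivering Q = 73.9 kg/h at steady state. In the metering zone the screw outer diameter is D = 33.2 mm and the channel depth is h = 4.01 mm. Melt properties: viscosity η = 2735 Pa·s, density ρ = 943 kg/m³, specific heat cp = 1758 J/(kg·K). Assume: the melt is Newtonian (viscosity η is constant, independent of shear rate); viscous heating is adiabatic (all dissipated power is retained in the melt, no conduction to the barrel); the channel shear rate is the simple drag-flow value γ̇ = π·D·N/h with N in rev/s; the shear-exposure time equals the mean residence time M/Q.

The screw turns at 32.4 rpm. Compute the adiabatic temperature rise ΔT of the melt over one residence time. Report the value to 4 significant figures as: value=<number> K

value=44.08 K

Throughput in SI: Q_s = 73.9 kg/h ÷ 3600 s/h = 0.0205278 kg/s
Mean residence time: t_res = M/Q_s = 2.78 kg / 0.0205278 kg/s = 135.426 s
Geometry in metres: D = 33.2 mm → 0.0332 m, h = 4.01 mm → 0.00401 m; screw speed N = 32.4 rpm = 0.54 rev/s
γ̇ = π·D·N / h = π · 0.0332 · 0.54 / 0.00401 = 14.0455 s⁻¹
ΔT = η·γ̇²·t_res/(ρ·cp) = [2735 × 14.0455² × 135.426] / [943 × 1758] = 44.0762 K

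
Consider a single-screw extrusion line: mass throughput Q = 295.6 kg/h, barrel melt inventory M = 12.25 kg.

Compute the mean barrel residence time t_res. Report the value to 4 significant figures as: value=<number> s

value=149.2 s

Throughput in SI: Q_s = 295.6 kg/h ÷ 3600 s/h = 0.0821111 kg/s
Mean residence time: t_res = M/Q_s = 12.25 kg / 0.0821111 kg/s = 149.188 s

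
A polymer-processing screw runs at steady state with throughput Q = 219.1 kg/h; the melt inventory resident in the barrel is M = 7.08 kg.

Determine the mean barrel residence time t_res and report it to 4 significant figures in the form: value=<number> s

value=116.3 s

Q_s = Q / 3600 = 219.1 / 3600 = 0.0608611 kg/s
t_res = M / Q_s = 7.08 ÷ 0.0608611 = 116.33 s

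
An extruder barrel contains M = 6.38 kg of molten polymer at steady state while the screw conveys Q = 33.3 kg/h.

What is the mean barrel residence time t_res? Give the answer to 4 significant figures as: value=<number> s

Throughput in SI: Q_s = 33.3 kg/h ÷ 3600 s/h = 0.00925 kg/s
t_res = M / Q_s = 6.38 ÷ 0.00925 = 689.73 s

value=689.7 s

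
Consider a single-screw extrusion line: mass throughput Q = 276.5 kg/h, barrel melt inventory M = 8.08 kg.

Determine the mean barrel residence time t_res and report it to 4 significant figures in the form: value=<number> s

value=105.2 s

Q_s = Q / 3600 = 276.5 / 3600 = 0.0768056 kg/s
Mean residence time: t_res = M/Q_s = 8.08 kg / 0.0768056 kg/s = 105.201 s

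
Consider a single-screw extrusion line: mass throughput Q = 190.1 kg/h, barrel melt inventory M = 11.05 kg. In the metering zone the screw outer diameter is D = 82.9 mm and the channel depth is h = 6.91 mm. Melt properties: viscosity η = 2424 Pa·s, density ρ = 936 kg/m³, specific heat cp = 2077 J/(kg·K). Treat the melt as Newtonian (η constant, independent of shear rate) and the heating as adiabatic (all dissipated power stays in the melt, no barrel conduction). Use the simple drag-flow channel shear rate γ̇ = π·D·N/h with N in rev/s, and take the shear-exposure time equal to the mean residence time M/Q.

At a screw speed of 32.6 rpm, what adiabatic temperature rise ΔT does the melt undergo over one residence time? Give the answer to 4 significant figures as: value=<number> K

Throughput in SI: Q_s = 190.1 kg/h ÷ 3600 s/h = 0.0528056 kg/s
Mean residence time: t_res = M/Q_s = 11.05 kg / 0.0528056 kg/s = 209.258 s
D = 82.9 mm = 0.0829 m;  h = 6.91 mm = 0.00691 m;  N = 32.6 rpm / 60 = 0.543333 rev/s
γ̇ = π D N / h = (π)(0.0829)(0.543333) / 0.00691 = 20.4782 s⁻¹
ΔT = η·γ̇²·t_res / (ρ·cp) = 2424 · (20.4782)² · 209.258 / (936 · 2077) = 109.418 K

value=109.4 K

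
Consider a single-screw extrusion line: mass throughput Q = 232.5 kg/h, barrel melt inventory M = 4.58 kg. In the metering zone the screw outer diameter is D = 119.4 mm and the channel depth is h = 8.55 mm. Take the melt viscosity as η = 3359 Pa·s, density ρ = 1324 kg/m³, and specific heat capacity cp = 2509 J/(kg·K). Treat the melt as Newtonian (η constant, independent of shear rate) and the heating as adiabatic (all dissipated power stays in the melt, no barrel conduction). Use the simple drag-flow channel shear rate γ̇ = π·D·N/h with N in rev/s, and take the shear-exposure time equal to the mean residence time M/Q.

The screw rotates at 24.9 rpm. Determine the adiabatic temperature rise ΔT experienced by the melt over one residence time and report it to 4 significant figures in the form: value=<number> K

Q_s = Q / 3600 = 232.5 / 3600 = 0.0645833 kg/s
Mean residence time: t_res = M/Q_s = 4.58 kg / 0.0645833 kg/s = 70.9161 s
D = 119.4 mm = 0.1194 m;  h = 8.55 mm = 0.00855 m;  N = 24.9 rpm / 60 = 0.415 rev/s
γ̇ = π D N / h = (π)(0.1194)(0.415) / 0.00855 = 18.2069 s⁻¹
Adiabatic rise: ΔT = η γ̇² t_res / (ρ cp) = 3359·(18.2069)²·70.9161 / (1324·2509) = 23.7705 K

value=23.77 K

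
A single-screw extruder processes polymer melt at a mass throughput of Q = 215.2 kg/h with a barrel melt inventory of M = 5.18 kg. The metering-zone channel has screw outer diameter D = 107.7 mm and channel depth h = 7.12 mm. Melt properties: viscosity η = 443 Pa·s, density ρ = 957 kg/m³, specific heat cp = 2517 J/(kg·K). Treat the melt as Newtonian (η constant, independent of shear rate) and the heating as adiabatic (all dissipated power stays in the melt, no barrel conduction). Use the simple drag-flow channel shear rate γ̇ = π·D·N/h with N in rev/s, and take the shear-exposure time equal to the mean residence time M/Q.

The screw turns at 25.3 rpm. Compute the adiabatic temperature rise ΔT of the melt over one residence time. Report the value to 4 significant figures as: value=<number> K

value=6.399 K

Q_s = Q / 3600 = 215.2 / 3600 = 0.0597778 kg/s
t_res = M / Q_s = 5.18 ÷ 0.0597778 = 86.6543 s
Convert to SI: D = 0.1077 m, h = 0.00712 m, N = 25.3/60 = 0.421667 rev/s
γ̇ = π·D·N / h = π · 0.1077 · 0.421667 / 0.00712 = 20.038 s⁻¹
Adiabatic rise: ΔT = η γ̇² t_res / (ρ cp) = 443·(20.038)²·86.6543 / (957·2517) = 6.39894 K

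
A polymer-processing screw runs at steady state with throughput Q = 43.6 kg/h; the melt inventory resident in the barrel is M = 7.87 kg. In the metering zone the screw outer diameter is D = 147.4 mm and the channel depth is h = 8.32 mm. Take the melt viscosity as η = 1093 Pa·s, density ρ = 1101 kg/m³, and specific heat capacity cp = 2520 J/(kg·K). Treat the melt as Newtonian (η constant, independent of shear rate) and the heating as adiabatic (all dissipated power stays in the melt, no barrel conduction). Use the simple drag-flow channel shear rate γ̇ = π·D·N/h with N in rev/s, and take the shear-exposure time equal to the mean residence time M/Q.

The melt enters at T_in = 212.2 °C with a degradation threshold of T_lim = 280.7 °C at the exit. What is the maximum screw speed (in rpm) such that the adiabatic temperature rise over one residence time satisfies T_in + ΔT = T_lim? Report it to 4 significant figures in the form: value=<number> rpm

value=17.63 rpm

Convert throughput: Q = 43.6 kg/h = 43.6/3600 = 0.0121111 kg/s
t_res = M / Q_s = 7.87 ÷ 0.0121111 = 649.817 s
D = 147.4 mm = 0.1474 m;  h = 8.32 mm = 0.00832 m
Allowable rise: ΔT_a = T_lim − T_in = 280.7 − 212.2 = 68.5 K
γ̇_max² = ΔT_a·ρ·cp / (η·t_res) = [68.5 × 1101 × 2520] / [1093 × 649.817] = 267.589 s⁻²
γ̇_max = sqrt(267.589) = 16.3581 s⁻¹
N_max = γ̇_max·h / (π·D) = 16.3581 · 0.00832 / (π · 0.1474) = 0.293907 rev/s = 17.6344 rpm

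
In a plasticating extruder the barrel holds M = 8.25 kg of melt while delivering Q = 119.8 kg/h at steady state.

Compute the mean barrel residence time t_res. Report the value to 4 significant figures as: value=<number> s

Convert throughput: Q = 119.8 kg/h = 119.8/3600 = 0.0332778 kg/s
Mean residence time: t_res = M/Q_s = 8.25 kg / 0.0332778 kg/s = 247.913 s

value=247.9 s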